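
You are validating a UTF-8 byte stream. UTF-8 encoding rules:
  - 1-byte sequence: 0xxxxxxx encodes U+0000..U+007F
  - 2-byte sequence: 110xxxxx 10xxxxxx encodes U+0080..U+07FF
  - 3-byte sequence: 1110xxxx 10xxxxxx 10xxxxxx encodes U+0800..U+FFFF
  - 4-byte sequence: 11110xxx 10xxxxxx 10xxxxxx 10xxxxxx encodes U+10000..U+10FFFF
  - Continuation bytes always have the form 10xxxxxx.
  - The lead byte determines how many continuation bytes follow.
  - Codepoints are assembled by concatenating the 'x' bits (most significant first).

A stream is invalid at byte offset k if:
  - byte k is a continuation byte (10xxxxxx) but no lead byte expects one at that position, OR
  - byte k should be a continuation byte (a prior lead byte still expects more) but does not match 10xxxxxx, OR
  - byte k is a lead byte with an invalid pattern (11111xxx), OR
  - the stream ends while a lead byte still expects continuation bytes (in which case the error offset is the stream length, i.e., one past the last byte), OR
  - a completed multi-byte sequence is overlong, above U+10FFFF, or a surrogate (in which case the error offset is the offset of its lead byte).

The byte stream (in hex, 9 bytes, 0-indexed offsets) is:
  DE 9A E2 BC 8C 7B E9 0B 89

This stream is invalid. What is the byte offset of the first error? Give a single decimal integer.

Answer: 7

Derivation:
Byte[0]=DE: 2-byte lead, need 1 cont bytes. acc=0x1E
Byte[1]=9A: continuation. acc=(acc<<6)|0x1A=0x79A
Completed: cp=U+079A (starts at byte 0)
Byte[2]=E2: 3-byte lead, need 2 cont bytes. acc=0x2
Byte[3]=BC: continuation. acc=(acc<<6)|0x3C=0xBC
Byte[4]=8C: continuation. acc=(acc<<6)|0x0C=0x2F0C
Completed: cp=U+2F0C (starts at byte 2)
Byte[5]=7B: 1-byte ASCII. cp=U+007B
Byte[6]=E9: 3-byte lead, need 2 cont bytes. acc=0x9
Byte[7]=0B: expected 10xxxxxx continuation. INVALID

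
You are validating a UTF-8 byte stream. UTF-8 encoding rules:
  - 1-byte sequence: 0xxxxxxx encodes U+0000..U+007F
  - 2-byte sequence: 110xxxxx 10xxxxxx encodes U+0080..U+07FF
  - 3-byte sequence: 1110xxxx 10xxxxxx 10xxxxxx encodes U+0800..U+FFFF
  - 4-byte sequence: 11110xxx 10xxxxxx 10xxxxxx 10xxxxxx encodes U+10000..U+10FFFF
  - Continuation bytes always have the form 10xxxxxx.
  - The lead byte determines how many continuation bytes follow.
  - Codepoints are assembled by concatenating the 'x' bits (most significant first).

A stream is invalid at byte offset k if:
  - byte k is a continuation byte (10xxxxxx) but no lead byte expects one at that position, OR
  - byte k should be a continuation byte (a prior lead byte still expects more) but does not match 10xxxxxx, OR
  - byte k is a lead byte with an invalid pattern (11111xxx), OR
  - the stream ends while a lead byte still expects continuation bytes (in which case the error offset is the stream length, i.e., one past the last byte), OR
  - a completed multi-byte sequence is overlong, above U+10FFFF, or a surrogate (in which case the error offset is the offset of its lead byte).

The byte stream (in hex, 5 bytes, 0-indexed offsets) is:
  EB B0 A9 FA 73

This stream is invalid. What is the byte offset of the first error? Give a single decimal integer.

Byte[0]=EB: 3-byte lead, need 2 cont bytes. acc=0xB
Byte[1]=B0: continuation. acc=(acc<<6)|0x30=0x2F0
Byte[2]=A9: continuation. acc=(acc<<6)|0x29=0xBC29
Completed: cp=U+BC29 (starts at byte 0)
Byte[3]=FA: INVALID lead byte (not 0xxx/110x/1110/11110)

Answer: 3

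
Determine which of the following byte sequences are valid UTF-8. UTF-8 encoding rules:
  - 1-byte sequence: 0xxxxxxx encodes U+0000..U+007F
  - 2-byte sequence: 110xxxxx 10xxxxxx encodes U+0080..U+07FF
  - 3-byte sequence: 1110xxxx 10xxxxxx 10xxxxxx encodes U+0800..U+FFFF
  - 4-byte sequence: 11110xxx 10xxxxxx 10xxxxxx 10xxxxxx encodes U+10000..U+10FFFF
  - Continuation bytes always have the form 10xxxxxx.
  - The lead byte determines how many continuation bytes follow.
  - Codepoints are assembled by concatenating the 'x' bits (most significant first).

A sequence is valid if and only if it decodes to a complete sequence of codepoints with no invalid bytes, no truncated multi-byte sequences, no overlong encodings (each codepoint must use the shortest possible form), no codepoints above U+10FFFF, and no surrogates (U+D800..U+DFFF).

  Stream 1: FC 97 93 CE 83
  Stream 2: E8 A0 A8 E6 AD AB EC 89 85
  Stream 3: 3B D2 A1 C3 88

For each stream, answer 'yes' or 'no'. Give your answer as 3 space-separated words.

Answer: no yes yes

Derivation:
Stream 1: error at byte offset 0. INVALID
Stream 2: decodes cleanly. VALID
Stream 3: decodes cleanly. VALID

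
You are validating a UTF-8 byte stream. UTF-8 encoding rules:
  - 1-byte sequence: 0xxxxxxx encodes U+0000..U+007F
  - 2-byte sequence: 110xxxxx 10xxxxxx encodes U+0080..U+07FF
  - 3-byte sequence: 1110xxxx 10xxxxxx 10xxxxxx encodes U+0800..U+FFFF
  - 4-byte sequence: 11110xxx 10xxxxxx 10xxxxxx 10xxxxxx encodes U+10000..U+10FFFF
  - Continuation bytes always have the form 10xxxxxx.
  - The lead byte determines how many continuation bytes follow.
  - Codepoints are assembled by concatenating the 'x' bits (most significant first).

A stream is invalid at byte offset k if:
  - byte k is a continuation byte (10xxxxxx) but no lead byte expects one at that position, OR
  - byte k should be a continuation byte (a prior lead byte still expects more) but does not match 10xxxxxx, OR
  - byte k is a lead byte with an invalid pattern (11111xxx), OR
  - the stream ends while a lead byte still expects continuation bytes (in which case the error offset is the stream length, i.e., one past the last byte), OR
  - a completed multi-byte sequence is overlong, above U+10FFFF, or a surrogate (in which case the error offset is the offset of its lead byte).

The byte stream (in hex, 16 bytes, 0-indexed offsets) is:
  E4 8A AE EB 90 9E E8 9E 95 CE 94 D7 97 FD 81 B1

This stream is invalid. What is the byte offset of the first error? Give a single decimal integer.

Answer: 13

Derivation:
Byte[0]=E4: 3-byte lead, need 2 cont bytes. acc=0x4
Byte[1]=8A: continuation. acc=(acc<<6)|0x0A=0x10A
Byte[2]=AE: continuation. acc=(acc<<6)|0x2E=0x42AE
Completed: cp=U+42AE (starts at byte 0)
Byte[3]=EB: 3-byte lead, need 2 cont bytes. acc=0xB
Byte[4]=90: continuation. acc=(acc<<6)|0x10=0x2D0
Byte[5]=9E: continuation. acc=(acc<<6)|0x1E=0xB41E
Completed: cp=U+B41E (starts at byte 3)
Byte[6]=E8: 3-byte lead, need 2 cont bytes. acc=0x8
Byte[7]=9E: continuation. acc=(acc<<6)|0x1E=0x21E
Byte[8]=95: continuation. acc=(acc<<6)|0x15=0x8795
Completed: cp=U+8795 (starts at byte 6)
Byte[9]=CE: 2-byte lead, need 1 cont bytes. acc=0xE
Byte[10]=94: continuation. acc=(acc<<6)|0x14=0x394
Completed: cp=U+0394 (starts at byte 9)
Byte[11]=D7: 2-byte lead, need 1 cont bytes. acc=0x17
Byte[12]=97: continuation. acc=(acc<<6)|0x17=0x5D7
Completed: cp=U+05D7 (starts at byte 11)
Byte[13]=FD: INVALID lead byte (not 0xxx/110x/1110/11110)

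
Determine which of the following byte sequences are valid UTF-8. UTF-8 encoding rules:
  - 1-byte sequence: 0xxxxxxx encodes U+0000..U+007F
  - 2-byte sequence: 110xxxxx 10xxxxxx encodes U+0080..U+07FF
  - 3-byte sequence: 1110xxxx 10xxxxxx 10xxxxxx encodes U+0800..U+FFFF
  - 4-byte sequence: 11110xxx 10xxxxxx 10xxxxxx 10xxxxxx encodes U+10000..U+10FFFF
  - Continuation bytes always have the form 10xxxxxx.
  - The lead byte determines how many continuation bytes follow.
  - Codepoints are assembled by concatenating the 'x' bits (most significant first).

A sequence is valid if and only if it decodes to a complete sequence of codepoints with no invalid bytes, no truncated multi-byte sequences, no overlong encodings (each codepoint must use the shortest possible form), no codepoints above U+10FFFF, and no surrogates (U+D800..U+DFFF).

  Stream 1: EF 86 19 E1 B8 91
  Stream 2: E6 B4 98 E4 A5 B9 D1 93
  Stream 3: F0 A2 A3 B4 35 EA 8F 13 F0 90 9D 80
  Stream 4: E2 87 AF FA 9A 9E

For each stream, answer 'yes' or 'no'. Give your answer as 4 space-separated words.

Stream 1: error at byte offset 2. INVALID
Stream 2: decodes cleanly. VALID
Stream 3: error at byte offset 7. INVALID
Stream 4: error at byte offset 3. INVALID

Answer: no yes no no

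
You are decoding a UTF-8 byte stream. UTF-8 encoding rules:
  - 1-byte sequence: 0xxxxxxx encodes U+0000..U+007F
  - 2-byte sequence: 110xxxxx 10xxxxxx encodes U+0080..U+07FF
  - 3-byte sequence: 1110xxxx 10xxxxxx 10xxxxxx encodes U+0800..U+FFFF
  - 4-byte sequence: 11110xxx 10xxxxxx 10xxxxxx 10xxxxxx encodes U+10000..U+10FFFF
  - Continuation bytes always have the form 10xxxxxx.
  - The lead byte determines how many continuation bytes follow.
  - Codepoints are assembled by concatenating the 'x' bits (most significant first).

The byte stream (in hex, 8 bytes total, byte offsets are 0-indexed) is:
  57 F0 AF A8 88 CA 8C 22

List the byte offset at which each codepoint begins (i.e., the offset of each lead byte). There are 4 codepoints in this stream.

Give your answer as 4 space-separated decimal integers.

Answer: 0 1 5 7

Derivation:
Byte[0]=57: 1-byte ASCII. cp=U+0057
Byte[1]=F0: 4-byte lead, need 3 cont bytes. acc=0x0
Byte[2]=AF: continuation. acc=(acc<<6)|0x2F=0x2F
Byte[3]=A8: continuation. acc=(acc<<6)|0x28=0xBE8
Byte[4]=88: continuation. acc=(acc<<6)|0x08=0x2FA08
Completed: cp=U+2FA08 (starts at byte 1)
Byte[5]=CA: 2-byte lead, need 1 cont bytes. acc=0xA
Byte[6]=8C: continuation. acc=(acc<<6)|0x0C=0x28C
Completed: cp=U+028C (starts at byte 5)
Byte[7]=22: 1-byte ASCII. cp=U+0022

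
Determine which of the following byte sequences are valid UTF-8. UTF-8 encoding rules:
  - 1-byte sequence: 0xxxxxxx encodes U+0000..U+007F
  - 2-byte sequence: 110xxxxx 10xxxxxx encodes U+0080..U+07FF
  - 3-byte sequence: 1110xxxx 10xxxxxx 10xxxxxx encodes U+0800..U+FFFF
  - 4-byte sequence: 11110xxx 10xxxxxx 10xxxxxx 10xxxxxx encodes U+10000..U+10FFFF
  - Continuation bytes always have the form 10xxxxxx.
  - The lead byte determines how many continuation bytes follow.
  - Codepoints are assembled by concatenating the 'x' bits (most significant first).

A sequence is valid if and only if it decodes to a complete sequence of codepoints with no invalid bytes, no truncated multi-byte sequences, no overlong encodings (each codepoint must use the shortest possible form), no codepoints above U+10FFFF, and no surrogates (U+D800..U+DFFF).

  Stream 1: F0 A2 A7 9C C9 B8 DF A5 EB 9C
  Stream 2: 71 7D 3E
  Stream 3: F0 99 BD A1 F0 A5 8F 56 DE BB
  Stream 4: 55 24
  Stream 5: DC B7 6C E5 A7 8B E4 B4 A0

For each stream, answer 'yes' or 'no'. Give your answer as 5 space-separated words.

Stream 1: error at byte offset 10. INVALID
Stream 2: decodes cleanly. VALID
Stream 3: error at byte offset 7. INVALID
Stream 4: decodes cleanly. VALID
Stream 5: decodes cleanly. VALID

Answer: no yes no yes yes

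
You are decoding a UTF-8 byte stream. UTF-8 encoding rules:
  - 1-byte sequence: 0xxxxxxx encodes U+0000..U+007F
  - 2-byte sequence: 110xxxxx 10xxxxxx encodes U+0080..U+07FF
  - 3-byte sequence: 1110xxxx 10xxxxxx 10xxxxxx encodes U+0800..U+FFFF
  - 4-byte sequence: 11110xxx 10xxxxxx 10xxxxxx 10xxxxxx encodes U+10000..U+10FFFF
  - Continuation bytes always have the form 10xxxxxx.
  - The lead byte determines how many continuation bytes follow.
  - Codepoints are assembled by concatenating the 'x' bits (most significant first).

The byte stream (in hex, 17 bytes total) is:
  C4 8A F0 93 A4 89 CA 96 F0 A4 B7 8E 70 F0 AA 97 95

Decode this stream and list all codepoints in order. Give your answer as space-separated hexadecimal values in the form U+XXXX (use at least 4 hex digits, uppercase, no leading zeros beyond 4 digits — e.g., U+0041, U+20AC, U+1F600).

Answer: U+010A U+13909 U+0296 U+24DCE U+0070 U+2A5D5

Derivation:
Byte[0]=C4: 2-byte lead, need 1 cont bytes. acc=0x4
Byte[1]=8A: continuation. acc=(acc<<6)|0x0A=0x10A
Completed: cp=U+010A (starts at byte 0)
Byte[2]=F0: 4-byte lead, need 3 cont bytes. acc=0x0
Byte[3]=93: continuation. acc=(acc<<6)|0x13=0x13
Byte[4]=A4: continuation. acc=(acc<<6)|0x24=0x4E4
Byte[5]=89: continuation. acc=(acc<<6)|0x09=0x13909
Completed: cp=U+13909 (starts at byte 2)
Byte[6]=CA: 2-byte lead, need 1 cont bytes. acc=0xA
Byte[7]=96: continuation. acc=(acc<<6)|0x16=0x296
Completed: cp=U+0296 (starts at byte 6)
Byte[8]=F0: 4-byte lead, need 3 cont bytes. acc=0x0
Byte[9]=A4: continuation. acc=(acc<<6)|0x24=0x24
Byte[10]=B7: continuation. acc=(acc<<6)|0x37=0x937
Byte[11]=8E: continuation. acc=(acc<<6)|0x0E=0x24DCE
Completed: cp=U+24DCE (starts at byte 8)
Byte[12]=70: 1-byte ASCII. cp=U+0070
Byte[13]=F0: 4-byte lead, need 3 cont bytes. acc=0x0
Byte[14]=AA: continuation. acc=(acc<<6)|0x2A=0x2A
Byte[15]=97: continuation. acc=(acc<<6)|0x17=0xA97
Byte[16]=95: continuation. acc=(acc<<6)|0x15=0x2A5D5
Completed: cp=U+2A5D5 (starts at byte 13)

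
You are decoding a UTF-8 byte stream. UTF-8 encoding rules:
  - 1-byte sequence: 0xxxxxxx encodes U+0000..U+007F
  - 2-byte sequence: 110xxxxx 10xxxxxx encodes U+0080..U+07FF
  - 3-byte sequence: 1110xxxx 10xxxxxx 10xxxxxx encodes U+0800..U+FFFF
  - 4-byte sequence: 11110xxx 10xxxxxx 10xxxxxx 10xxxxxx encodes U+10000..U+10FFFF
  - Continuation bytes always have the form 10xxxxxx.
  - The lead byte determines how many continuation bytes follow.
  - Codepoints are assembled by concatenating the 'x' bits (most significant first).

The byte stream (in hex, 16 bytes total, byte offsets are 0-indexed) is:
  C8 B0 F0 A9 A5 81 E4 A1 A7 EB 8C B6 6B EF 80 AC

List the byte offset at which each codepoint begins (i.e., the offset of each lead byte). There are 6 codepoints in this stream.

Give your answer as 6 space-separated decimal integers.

Byte[0]=C8: 2-byte lead, need 1 cont bytes. acc=0x8
Byte[1]=B0: continuation. acc=(acc<<6)|0x30=0x230
Completed: cp=U+0230 (starts at byte 0)
Byte[2]=F0: 4-byte lead, need 3 cont bytes. acc=0x0
Byte[3]=A9: continuation. acc=(acc<<6)|0x29=0x29
Byte[4]=A5: continuation. acc=(acc<<6)|0x25=0xA65
Byte[5]=81: continuation. acc=(acc<<6)|0x01=0x29941
Completed: cp=U+29941 (starts at byte 2)
Byte[6]=E4: 3-byte lead, need 2 cont bytes. acc=0x4
Byte[7]=A1: continuation. acc=(acc<<6)|0x21=0x121
Byte[8]=A7: continuation. acc=(acc<<6)|0x27=0x4867
Completed: cp=U+4867 (starts at byte 6)
Byte[9]=EB: 3-byte lead, need 2 cont bytes. acc=0xB
Byte[10]=8C: continuation. acc=(acc<<6)|0x0C=0x2CC
Byte[11]=B6: continuation. acc=(acc<<6)|0x36=0xB336
Completed: cp=U+B336 (starts at byte 9)
Byte[12]=6B: 1-byte ASCII. cp=U+006B
Byte[13]=EF: 3-byte lead, need 2 cont bytes. acc=0xF
Byte[14]=80: continuation. acc=(acc<<6)|0x00=0x3C0
Byte[15]=AC: continuation. acc=(acc<<6)|0x2C=0xF02C
Completed: cp=U+F02C (starts at byte 13)

Answer: 0 2 6 9 12 13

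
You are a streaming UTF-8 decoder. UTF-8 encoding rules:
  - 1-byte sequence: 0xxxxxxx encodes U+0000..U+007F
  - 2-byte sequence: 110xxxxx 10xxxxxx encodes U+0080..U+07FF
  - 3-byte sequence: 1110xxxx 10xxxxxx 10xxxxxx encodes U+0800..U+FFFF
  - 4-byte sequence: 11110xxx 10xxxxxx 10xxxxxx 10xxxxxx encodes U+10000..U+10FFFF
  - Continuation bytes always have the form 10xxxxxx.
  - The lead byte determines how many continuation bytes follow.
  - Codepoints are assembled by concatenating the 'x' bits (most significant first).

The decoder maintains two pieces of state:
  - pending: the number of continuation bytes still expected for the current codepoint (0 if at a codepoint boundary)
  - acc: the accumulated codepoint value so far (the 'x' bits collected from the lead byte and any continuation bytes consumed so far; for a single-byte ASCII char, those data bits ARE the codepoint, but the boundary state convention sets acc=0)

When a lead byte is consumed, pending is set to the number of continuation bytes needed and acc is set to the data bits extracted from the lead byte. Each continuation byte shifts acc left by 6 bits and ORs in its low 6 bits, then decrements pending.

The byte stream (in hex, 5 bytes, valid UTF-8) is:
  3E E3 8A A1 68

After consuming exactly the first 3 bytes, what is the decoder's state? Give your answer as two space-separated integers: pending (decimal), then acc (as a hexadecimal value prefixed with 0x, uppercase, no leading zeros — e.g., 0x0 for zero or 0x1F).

Answer: 1 0xCA

Derivation:
Byte[0]=3E: 1-byte. pending=0, acc=0x0
Byte[1]=E3: 3-byte lead. pending=2, acc=0x3
Byte[2]=8A: continuation. acc=(acc<<6)|0x0A=0xCA, pending=1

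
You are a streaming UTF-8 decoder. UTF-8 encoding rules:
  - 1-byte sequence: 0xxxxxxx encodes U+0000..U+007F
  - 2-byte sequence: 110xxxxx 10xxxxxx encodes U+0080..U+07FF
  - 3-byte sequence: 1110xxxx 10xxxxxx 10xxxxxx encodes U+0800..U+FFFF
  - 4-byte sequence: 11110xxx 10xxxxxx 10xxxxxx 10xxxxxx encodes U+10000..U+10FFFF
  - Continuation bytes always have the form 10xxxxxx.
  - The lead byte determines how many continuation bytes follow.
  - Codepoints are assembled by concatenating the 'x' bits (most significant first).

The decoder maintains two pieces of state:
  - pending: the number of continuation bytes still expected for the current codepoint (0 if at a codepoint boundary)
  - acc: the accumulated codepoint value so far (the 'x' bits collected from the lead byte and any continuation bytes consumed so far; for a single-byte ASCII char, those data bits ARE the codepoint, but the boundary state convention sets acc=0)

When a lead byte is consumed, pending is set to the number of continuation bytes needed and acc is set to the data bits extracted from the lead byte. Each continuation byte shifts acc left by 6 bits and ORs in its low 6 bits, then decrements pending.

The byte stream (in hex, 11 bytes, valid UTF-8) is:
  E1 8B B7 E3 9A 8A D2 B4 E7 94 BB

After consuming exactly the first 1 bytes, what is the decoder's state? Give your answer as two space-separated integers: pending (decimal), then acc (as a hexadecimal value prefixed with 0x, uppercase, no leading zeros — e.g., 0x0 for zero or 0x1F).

Answer: 2 0x1

Derivation:
Byte[0]=E1: 3-byte lead. pending=2, acc=0x1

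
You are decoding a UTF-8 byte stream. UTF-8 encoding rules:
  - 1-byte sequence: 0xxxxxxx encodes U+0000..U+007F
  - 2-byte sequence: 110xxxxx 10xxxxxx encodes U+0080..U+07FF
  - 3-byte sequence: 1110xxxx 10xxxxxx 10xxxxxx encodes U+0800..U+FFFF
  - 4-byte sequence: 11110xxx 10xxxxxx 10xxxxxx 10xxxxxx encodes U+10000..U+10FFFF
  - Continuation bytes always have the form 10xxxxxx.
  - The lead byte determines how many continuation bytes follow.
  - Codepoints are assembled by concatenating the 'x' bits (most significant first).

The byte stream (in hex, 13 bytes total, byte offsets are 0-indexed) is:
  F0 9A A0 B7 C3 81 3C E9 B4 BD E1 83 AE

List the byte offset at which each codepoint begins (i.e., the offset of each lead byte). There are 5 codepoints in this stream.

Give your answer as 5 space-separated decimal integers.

Answer: 0 4 6 7 10

Derivation:
Byte[0]=F0: 4-byte lead, need 3 cont bytes. acc=0x0
Byte[1]=9A: continuation. acc=(acc<<6)|0x1A=0x1A
Byte[2]=A0: continuation. acc=(acc<<6)|0x20=0x6A0
Byte[3]=B7: continuation. acc=(acc<<6)|0x37=0x1A837
Completed: cp=U+1A837 (starts at byte 0)
Byte[4]=C3: 2-byte lead, need 1 cont bytes. acc=0x3
Byte[5]=81: continuation. acc=(acc<<6)|0x01=0xC1
Completed: cp=U+00C1 (starts at byte 4)
Byte[6]=3C: 1-byte ASCII. cp=U+003C
Byte[7]=E9: 3-byte lead, need 2 cont bytes. acc=0x9
Byte[8]=B4: continuation. acc=(acc<<6)|0x34=0x274
Byte[9]=BD: continuation. acc=(acc<<6)|0x3D=0x9D3D
Completed: cp=U+9D3D (starts at byte 7)
Byte[10]=E1: 3-byte lead, need 2 cont bytes. acc=0x1
Byte[11]=83: continuation. acc=(acc<<6)|0x03=0x43
Byte[12]=AE: continuation. acc=(acc<<6)|0x2E=0x10EE
Completed: cp=U+10EE (starts at byte 10)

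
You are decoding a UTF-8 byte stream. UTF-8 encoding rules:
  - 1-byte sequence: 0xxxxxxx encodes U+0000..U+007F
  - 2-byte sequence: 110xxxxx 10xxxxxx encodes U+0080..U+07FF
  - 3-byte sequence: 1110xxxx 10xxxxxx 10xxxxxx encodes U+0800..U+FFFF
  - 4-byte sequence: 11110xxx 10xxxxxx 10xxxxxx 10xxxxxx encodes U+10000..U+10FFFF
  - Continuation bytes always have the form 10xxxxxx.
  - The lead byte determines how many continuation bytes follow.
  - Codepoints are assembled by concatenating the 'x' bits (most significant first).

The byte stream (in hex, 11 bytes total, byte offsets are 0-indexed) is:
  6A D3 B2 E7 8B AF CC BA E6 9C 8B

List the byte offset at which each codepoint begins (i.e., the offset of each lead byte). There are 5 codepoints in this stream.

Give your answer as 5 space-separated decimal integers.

Byte[0]=6A: 1-byte ASCII. cp=U+006A
Byte[1]=D3: 2-byte lead, need 1 cont bytes. acc=0x13
Byte[2]=B2: continuation. acc=(acc<<6)|0x32=0x4F2
Completed: cp=U+04F2 (starts at byte 1)
Byte[3]=E7: 3-byte lead, need 2 cont bytes. acc=0x7
Byte[4]=8B: continuation. acc=(acc<<6)|0x0B=0x1CB
Byte[5]=AF: continuation. acc=(acc<<6)|0x2F=0x72EF
Completed: cp=U+72EF (starts at byte 3)
Byte[6]=CC: 2-byte lead, need 1 cont bytes. acc=0xC
Byte[7]=BA: continuation. acc=(acc<<6)|0x3A=0x33A
Completed: cp=U+033A (starts at byte 6)
Byte[8]=E6: 3-byte lead, need 2 cont bytes. acc=0x6
Byte[9]=9C: continuation. acc=(acc<<6)|0x1C=0x19C
Byte[10]=8B: continuation. acc=(acc<<6)|0x0B=0x670B
Completed: cp=U+670B (starts at byte 8)

Answer: 0 1 3 6 8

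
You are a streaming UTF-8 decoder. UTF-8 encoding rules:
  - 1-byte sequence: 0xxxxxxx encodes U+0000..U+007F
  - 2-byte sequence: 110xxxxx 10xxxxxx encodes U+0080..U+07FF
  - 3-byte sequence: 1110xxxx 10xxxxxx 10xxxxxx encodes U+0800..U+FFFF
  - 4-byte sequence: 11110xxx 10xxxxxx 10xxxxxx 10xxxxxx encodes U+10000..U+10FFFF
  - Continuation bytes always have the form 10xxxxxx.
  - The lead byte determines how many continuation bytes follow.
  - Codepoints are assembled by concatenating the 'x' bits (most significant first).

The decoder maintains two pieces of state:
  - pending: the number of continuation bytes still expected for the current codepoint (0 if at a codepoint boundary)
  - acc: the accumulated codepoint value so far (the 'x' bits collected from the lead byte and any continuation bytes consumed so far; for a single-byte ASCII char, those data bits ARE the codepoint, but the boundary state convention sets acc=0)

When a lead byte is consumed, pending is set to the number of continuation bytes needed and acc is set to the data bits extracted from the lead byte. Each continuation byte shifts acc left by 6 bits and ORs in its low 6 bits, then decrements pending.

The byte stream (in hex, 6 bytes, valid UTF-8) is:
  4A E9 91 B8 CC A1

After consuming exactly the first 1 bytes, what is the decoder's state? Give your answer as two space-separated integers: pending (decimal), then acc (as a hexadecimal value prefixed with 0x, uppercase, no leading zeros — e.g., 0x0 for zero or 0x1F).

Answer: 0 0x0

Derivation:
Byte[0]=4A: 1-byte. pending=0, acc=0x0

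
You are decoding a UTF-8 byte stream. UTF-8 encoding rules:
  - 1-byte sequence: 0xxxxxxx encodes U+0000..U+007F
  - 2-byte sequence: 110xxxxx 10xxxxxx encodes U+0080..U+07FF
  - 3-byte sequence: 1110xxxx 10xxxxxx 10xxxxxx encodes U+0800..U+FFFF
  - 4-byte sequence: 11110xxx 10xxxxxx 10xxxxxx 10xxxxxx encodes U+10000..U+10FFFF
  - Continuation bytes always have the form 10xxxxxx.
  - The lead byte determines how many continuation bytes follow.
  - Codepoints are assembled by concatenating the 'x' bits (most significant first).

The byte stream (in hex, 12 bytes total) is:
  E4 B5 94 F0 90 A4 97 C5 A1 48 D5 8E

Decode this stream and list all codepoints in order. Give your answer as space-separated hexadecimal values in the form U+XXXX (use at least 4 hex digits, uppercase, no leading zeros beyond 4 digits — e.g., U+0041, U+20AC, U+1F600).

Byte[0]=E4: 3-byte lead, need 2 cont bytes. acc=0x4
Byte[1]=B5: continuation. acc=(acc<<6)|0x35=0x135
Byte[2]=94: continuation. acc=(acc<<6)|0x14=0x4D54
Completed: cp=U+4D54 (starts at byte 0)
Byte[3]=F0: 4-byte lead, need 3 cont bytes. acc=0x0
Byte[4]=90: continuation. acc=(acc<<6)|0x10=0x10
Byte[5]=A4: continuation. acc=(acc<<6)|0x24=0x424
Byte[6]=97: continuation. acc=(acc<<6)|0x17=0x10917
Completed: cp=U+10917 (starts at byte 3)
Byte[7]=C5: 2-byte lead, need 1 cont bytes. acc=0x5
Byte[8]=A1: continuation. acc=(acc<<6)|0x21=0x161
Completed: cp=U+0161 (starts at byte 7)
Byte[9]=48: 1-byte ASCII. cp=U+0048
Byte[10]=D5: 2-byte lead, need 1 cont bytes. acc=0x15
Byte[11]=8E: continuation. acc=(acc<<6)|0x0E=0x54E
Completed: cp=U+054E (starts at byte 10)

Answer: U+4D54 U+10917 U+0161 U+0048 U+054E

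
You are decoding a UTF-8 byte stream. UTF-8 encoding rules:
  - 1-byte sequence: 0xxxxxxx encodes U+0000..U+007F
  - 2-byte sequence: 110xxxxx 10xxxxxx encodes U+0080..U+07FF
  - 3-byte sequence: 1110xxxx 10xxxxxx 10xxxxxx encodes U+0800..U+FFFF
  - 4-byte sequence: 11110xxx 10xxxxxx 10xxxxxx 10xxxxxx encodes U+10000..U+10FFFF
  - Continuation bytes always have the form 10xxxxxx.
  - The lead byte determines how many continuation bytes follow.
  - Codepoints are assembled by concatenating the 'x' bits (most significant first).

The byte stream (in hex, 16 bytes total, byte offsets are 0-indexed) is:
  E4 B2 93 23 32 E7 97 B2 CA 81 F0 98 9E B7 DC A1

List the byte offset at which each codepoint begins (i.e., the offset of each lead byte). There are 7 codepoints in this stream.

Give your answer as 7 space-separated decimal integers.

Answer: 0 3 4 5 8 10 14

Derivation:
Byte[0]=E4: 3-byte lead, need 2 cont bytes. acc=0x4
Byte[1]=B2: continuation. acc=(acc<<6)|0x32=0x132
Byte[2]=93: continuation. acc=(acc<<6)|0x13=0x4C93
Completed: cp=U+4C93 (starts at byte 0)
Byte[3]=23: 1-byte ASCII. cp=U+0023
Byte[4]=32: 1-byte ASCII. cp=U+0032
Byte[5]=E7: 3-byte lead, need 2 cont bytes. acc=0x7
Byte[6]=97: continuation. acc=(acc<<6)|0x17=0x1D7
Byte[7]=B2: continuation. acc=(acc<<6)|0x32=0x75F2
Completed: cp=U+75F2 (starts at byte 5)
Byte[8]=CA: 2-byte lead, need 1 cont bytes. acc=0xA
Byte[9]=81: continuation. acc=(acc<<6)|0x01=0x281
Completed: cp=U+0281 (starts at byte 8)
Byte[10]=F0: 4-byte lead, need 3 cont bytes. acc=0x0
Byte[11]=98: continuation. acc=(acc<<6)|0x18=0x18
Byte[12]=9E: continuation. acc=(acc<<6)|0x1E=0x61E
Byte[13]=B7: continuation. acc=(acc<<6)|0x37=0x187B7
Completed: cp=U+187B7 (starts at byte 10)
Byte[14]=DC: 2-byte lead, need 1 cont bytes. acc=0x1C
Byte[15]=A1: continuation. acc=(acc<<6)|0x21=0x721
Completed: cp=U+0721 (starts at byte 14)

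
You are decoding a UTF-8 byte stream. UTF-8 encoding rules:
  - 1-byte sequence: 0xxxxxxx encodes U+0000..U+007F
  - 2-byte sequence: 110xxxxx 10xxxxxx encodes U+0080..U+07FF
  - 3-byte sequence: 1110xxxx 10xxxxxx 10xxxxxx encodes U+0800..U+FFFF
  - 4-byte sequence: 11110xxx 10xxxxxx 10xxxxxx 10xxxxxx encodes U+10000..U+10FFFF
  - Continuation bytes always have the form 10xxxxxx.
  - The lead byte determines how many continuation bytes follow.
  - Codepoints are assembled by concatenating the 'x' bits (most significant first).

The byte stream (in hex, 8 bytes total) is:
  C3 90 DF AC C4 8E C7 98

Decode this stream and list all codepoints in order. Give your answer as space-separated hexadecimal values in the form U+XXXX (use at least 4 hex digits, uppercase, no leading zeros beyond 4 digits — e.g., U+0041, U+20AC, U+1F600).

Answer: U+00D0 U+07EC U+010E U+01D8

Derivation:
Byte[0]=C3: 2-byte lead, need 1 cont bytes. acc=0x3
Byte[1]=90: continuation. acc=(acc<<6)|0x10=0xD0
Completed: cp=U+00D0 (starts at byte 0)
Byte[2]=DF: 2-byte lead, need 1 cont bytes. acc=0x1F
Byte[3]=AC: continuation. acc=(acc<<6)|0x2C=0x7EC
Completed: cp=U+07EC (starts at byte 2)
Byte[4]=C4: 2-byte lead, need 1 cont bytes. acc=0x4
Byte[5]=8E: continuation. acc=(acc<<6)|0x0E=0x10E
Completed: cp=U+010E (starts at byte 4)
Byte[6]=C7: 2-byte lead, need 1 cont bytes. acc=0x7
Byte[7]=98: continuation. acc=(acc<<6)|0x18=0x1D8
Completed: cp=U+01D8 (starts at byte 6)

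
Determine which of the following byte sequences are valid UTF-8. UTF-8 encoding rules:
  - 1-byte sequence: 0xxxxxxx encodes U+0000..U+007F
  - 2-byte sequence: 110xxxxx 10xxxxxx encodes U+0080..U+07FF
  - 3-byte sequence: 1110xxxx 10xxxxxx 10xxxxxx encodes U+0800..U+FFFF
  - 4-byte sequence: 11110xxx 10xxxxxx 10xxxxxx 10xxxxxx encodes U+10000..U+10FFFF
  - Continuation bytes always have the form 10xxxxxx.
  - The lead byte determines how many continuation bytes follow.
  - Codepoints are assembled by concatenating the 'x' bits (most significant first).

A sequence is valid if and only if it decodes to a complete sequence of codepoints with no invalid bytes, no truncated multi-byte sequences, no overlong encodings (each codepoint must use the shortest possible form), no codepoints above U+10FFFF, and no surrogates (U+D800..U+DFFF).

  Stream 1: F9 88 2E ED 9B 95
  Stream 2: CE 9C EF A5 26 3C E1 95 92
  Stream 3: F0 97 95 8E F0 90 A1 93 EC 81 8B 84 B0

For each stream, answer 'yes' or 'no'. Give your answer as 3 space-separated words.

Answer: no no no

Derivation:
Stream 1: error at byte offset 0. INVALID
Stream 2: error at byte offset 4. INVALID
Stream 3: error at byte offset 11. INVALID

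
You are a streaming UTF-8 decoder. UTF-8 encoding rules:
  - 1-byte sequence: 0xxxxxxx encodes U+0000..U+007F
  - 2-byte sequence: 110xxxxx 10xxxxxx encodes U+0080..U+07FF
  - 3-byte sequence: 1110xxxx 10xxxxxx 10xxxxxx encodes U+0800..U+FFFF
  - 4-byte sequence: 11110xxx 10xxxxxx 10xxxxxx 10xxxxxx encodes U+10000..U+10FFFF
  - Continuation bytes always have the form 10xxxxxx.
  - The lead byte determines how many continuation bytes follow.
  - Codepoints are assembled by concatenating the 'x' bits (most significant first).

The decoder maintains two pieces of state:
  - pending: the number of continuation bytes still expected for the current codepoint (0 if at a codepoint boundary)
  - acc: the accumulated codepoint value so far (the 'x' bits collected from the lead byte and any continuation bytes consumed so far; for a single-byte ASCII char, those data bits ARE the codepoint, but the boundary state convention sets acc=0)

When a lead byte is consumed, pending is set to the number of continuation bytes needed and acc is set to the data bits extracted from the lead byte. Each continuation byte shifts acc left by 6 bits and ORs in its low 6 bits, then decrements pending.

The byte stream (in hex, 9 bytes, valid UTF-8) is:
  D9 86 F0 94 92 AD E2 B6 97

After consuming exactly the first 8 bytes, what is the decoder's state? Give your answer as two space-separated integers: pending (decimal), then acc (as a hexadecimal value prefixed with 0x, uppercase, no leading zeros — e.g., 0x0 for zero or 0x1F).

Answer: 1 0xB6

Derivation:
Byte[0]=D9: 2-byte lead. pending=1, acc=0x19
Byte[1]=86: continuation. acc=(acc<<6)|0x06=0x646, pending=0
Byte[2]=F0: 4-byte lead. pending=3, acc=0x0
Byte[3]=94: continuation. acc=(acc<<6)|0x14=0x14, pending=2
Byte[4]=92: continuation. acc=(acc<<6)|0x12=0x512, pending=1
Byte[5]=AD: continuation. acc=(acc<<6)|0x2D=0x144AD, pending=0
Byte[6]=E2: 3-byte lead. pending=2, acc=0x2
Byte[7]=B6: continuation. acc=(acc<<6)|0x36=0xB6, pending=1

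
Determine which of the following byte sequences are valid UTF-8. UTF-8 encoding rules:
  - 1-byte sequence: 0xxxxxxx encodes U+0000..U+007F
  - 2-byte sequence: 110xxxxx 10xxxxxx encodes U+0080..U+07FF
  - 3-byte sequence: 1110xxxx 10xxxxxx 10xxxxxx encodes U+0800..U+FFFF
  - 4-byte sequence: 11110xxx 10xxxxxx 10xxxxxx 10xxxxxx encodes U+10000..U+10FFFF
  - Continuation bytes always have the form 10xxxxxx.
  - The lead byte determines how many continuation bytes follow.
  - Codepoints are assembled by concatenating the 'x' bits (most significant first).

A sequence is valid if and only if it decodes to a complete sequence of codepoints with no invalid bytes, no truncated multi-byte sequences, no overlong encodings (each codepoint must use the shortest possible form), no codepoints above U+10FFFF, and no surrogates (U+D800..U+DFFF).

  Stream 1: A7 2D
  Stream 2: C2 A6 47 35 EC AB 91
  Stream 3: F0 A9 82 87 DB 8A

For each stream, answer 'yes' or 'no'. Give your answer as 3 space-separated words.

Answer: no yes yes

Derivation:
Stream 1: error at byte offset 0. INVALID
Stream 2: decodes cleanly. VALID
Stream 3: decodes cleanly. VALID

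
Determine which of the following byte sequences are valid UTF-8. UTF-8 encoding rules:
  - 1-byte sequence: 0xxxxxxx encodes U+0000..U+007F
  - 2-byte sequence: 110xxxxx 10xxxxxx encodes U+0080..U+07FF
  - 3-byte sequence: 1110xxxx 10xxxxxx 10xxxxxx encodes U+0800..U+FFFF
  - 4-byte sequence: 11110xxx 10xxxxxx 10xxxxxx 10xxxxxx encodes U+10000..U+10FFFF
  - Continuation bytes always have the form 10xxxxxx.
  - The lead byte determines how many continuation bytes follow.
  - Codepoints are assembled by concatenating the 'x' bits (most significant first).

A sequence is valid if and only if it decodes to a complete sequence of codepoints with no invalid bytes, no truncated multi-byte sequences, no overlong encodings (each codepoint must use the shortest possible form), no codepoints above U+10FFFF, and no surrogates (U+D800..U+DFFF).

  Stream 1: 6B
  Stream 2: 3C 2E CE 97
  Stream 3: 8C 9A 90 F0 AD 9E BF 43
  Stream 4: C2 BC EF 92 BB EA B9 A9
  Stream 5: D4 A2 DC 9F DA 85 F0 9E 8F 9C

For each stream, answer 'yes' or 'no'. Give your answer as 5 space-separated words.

Answer: yes yes no yes yes

Derivation:
Stream 1: decodes cleanly. VALID
Stream 2: decodes cleanly. VALID
Stream 3: error at byte offset 0. INVALID
Stream 4: decodes cleanly. VALID
Stream 5: decodes cleanly. VALID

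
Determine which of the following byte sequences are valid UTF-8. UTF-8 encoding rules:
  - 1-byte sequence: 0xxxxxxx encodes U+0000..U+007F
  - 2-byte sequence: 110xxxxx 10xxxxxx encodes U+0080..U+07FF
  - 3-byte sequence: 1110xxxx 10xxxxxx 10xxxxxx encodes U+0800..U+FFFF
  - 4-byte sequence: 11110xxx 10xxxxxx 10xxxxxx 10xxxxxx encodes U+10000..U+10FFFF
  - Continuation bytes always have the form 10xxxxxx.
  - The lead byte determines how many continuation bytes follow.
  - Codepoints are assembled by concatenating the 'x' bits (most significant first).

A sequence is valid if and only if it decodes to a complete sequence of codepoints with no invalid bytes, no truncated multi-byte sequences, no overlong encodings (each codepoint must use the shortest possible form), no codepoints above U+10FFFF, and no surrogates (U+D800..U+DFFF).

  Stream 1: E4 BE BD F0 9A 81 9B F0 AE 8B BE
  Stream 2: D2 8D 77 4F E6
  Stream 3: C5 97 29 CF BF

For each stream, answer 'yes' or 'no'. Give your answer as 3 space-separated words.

Stream 1: decodes cleanly. VALID
Stream 2: error at byte offset 5. INVALID
Stream 3: decodes cleanly. VALID

Answer: yes no yes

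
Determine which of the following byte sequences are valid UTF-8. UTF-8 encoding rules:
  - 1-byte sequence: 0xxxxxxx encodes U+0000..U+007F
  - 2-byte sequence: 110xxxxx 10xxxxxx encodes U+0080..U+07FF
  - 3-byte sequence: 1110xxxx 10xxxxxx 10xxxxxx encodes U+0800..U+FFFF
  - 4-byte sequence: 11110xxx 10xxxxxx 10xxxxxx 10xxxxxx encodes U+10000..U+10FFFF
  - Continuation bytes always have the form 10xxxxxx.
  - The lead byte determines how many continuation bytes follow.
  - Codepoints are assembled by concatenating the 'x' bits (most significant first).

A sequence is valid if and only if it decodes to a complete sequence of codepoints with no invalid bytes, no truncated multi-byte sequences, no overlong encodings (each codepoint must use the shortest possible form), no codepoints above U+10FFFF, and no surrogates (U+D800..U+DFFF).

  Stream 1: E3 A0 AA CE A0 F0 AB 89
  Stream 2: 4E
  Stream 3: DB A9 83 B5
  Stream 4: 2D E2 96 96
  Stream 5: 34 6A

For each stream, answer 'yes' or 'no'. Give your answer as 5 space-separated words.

Answer: no yes no yes yes

Derivation:
Stream 1: error at byte offset 8. INVALID
Stream 2: decodes cleanly. VALID
Stream 3: error at byte offset 2. INVALID
Stream 4: decodes cleanly. VALID
Stream 5: decodes cleanly. VALID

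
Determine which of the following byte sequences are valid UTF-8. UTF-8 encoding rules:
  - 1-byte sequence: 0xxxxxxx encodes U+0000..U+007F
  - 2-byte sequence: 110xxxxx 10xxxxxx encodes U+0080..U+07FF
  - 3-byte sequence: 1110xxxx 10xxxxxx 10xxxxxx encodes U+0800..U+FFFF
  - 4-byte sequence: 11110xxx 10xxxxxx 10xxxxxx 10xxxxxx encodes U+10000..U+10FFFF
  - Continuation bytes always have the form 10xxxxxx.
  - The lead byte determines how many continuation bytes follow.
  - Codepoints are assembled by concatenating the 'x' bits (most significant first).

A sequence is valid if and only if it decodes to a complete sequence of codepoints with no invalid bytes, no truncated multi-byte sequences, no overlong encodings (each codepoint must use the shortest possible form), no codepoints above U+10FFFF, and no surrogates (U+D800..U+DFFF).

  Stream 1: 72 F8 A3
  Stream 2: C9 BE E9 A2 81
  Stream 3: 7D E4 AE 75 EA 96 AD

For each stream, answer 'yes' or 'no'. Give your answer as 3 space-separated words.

Answer: no yes no

Derivation:
Stream 1: error at byte offset 1. INVALID
Stream 2: decodes cleanly. VALID
Stream 3: error at byte offset 3. INVALID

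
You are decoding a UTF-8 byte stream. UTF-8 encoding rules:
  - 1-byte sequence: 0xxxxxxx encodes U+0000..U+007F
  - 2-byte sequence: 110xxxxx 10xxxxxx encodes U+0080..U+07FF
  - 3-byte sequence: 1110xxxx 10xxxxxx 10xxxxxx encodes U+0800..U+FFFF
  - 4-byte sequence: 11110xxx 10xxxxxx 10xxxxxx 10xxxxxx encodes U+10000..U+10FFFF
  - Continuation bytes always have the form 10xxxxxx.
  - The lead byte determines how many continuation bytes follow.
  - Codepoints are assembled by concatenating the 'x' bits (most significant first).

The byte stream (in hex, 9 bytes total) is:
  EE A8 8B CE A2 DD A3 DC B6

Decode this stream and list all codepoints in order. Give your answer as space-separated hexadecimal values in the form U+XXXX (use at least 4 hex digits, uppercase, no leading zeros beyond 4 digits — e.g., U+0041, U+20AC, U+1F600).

Answer: U+EA0B U+03A2 U+0763 U+0736

Derivation:
Byte[0]=EE: 3-byte lead, need 2 cont bytes. acc=0xE
Byte[1]=A8: continuation. acc=(acc<<6)|0x28=0x3A8
Byte[2]=8B: continuation. acc=(acc<<6)|0x0B=0xEA0B
Completed: cp=U+EA0B (starts at byte 0)
Byte[3]=CE: 2-byte lead, need 1 cont bytes. acc=0xE
Byte[4]=A2: continuation. acc=(acc<<6)|0x22=0x3A2
Completed: cp=U+03A2 (starts at byte 3)
Byte[5]=DD: 2-byte lead, need 1 cont bytes. acc=0x1D
Byte[6]=A3: continuation. acc=(acc<<6)|0x23=0x763
Completed: cp=U+0763 (starts at byte 5)
Byte[7]=DC: 2-byte lead, need 1 cont bytes. acc=0x1C
Byte[8]=B6: continuation. acc=(acc<<6)|0x36=0x736
Completed: cp=U+0736 (starts at byte 7)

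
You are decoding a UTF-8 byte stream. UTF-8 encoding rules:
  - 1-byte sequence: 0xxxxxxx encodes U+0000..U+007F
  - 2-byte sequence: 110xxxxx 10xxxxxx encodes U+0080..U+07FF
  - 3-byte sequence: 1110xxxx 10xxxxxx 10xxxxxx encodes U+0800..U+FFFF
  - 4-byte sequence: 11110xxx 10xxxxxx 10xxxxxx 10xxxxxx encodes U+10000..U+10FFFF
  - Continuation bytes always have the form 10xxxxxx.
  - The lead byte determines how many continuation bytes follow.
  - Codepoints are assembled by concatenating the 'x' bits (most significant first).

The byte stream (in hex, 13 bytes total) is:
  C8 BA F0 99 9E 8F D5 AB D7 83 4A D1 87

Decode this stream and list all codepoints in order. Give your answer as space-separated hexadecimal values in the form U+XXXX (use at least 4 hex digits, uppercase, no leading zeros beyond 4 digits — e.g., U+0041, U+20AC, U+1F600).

Byte[0]=C8: 2-byte lead, need 1 cont bytes. acc=0x8
Byte[1]=BA: continuation. acc=(acc<<6)|0x3A=0x23A
Completed: cp=U+023A (starts at byte 0)
Byte[2]=F0: 4-byte lead, need 3 cont bytes. acc=0x0
Byte[3]=99: continuation. acc=(acc<<6)|0x19=0x19
Byte[4]=9E: continuation. acc=(acc<<6)|0x1E=0x65E
Byte[5]=8F: continuation. acc=(acc<<6)|0x0F=0x1978F
Completed: cp=U+1978F (starts at byte 2)
Byte[6]=D5: 2-byte lead, need 1 cont bytes. acc=0x15
Byte[7]=AB: continuation. acc=(acc<<6)|0x2B=0x56B
Completed: cp=U+056B (starts at byte 6)
Byte[8]=D7: 2-byte lead, need 1 cont bytes. acc=0x17
Byte[9]=83: continuation. acc=(acc<<6)|0x03=0x5C3
Completed: cp=U+05C3 (starts at byte 8)
Byte[10]=4A: 1-byte ASCII. cp=U+004A
Byte[11]=D1: 2-byte lead, need 1 cont bytes. acc=0x11
Byte[12]=87: continuation. acc=(acc<<6)|0x07=0x447
Completed: cp=U+0447 (starts at byte 11)

Answer: U+023A U+1978F U+056B U+05C3 U+004A U+0447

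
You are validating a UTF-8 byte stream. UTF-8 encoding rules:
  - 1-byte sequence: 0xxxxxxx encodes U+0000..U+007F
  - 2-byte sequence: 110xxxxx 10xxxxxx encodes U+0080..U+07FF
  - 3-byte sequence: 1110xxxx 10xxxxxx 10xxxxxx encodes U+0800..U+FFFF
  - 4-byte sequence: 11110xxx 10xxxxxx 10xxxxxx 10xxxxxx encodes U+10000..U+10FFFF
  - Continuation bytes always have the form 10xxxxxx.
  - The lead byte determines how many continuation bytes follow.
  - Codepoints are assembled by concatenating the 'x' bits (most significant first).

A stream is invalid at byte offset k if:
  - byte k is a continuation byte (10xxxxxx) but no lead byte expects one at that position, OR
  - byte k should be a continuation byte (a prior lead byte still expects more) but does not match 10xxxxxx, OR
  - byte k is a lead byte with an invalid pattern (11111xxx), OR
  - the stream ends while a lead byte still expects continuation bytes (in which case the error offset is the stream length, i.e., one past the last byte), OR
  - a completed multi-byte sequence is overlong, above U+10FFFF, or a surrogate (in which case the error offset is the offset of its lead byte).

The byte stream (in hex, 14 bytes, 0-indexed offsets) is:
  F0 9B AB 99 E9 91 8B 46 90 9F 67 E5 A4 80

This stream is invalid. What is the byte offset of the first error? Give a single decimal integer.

Byte[0]=F0: 4-byte lead, need 3 cont bytes. acc=0x0
Byte[1]=9B: continuation. acc=(acc<<6)|0x1B=0x1B
Byte[2]=AB: continuation. acc=(acc<<6)|0x2B=0x6EB
Byte[3]=99: continuation. acc=(acc<<6)|0x19=0x1BAD9
Completed: cp=U+1BAD9 (starts at byte 0)
Byte[4]=E9: 3-byte lead, need 2 cont bytes. acc=0x9
Byte[5]=91: continuation. acc=(acc<<6)|0x11=0x251
Byte[6]=8B: continuation. acc=(acc<<6)|0x0B=0x944B
Completed: cp=U+944B (starts at byte 4)
Byte[7]=46: 1-byte ASCII. cp=U+0046
Byte[8]=90: INVALID lead byte (not 0xxx/110x/1110/11110)

Answer: 8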